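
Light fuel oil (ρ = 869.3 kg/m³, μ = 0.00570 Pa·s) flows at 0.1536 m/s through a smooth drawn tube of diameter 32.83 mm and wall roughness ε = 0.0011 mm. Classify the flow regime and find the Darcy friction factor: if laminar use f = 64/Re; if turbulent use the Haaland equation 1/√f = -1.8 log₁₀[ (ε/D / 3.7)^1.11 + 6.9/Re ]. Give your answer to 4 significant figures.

f ≈ 0.08322

Re = ρVD/μ = 869.3·0.1536·0.03283/0.0057 = 769.1.
Re < 2300 → laminar, so f = 64/Re = 0.08322 (roughness is irrelevant in laminar flow).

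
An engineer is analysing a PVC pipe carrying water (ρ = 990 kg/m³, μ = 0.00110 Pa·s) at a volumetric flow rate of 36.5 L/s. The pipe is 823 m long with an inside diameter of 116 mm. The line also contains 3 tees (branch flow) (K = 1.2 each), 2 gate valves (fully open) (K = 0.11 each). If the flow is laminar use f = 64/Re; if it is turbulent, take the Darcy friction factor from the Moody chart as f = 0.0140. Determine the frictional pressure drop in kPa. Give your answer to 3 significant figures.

ΔP ≈ 609 kPa

Q = 36.5 L/s = 36.5/1000 = 0.0365 m³/s.
Cross-sectional area A = πD²/4 = π(0.116)²/4 = 0.01057 m²; mean velocity V = Q/A = 0.0365/0.01057 = 3.454 m/s.
Reynolds number Re = ρVD/μ = 990 · 3.454 · 0.116 / 0.0011 = 3.606e+05.
Re > 4000 → turbulent; use the Moody-chart value f = 0.0140.
Total minor-loss coefficient ΣK = 3·1.2 + 2·0.11 = 3.82.
ΔP = [f·L/D + ΣK]·(ρV²/2) = [0.014·823/0.116 + 3.82]·(990·3.454²/2) = [99.33 + 3.82]·5904 = 6.09e+05 Pa.
ΔP = 6.09e+05 Pa = 609 kPa.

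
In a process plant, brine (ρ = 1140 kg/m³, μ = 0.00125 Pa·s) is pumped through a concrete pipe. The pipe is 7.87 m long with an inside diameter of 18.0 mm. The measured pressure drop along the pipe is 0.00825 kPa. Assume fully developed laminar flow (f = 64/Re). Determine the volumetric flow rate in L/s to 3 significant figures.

For laminar flow, f = 64/Re with Re = ρVD/μ, so Darcy-Weisbach reduces to ΔP = 32μLV/D². Solving for V: V = ΔP·D²/(32μL) = 8.25·(0.018)²/(32·0.00125·7.87) = 0.008491 m/s.
Check: Re = ρVD/μ = 1140·0.008491·0.018/0.00125 = 139.4 < 2300, so the laminar assumption holds.
Q = V·A = 0.008491·(π/4·0.018²) = 2.161e-06 m³/s = 0.00216 L/s.

Q ≈ 0.00216 L/s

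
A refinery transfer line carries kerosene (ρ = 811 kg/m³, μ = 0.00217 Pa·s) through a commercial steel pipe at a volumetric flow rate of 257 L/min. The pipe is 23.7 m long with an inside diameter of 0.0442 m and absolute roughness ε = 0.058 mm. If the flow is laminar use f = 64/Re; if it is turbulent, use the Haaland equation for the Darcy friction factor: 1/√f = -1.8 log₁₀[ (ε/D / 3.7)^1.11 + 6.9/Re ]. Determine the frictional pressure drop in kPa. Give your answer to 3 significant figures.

ΔP ≈ 42.1 kPa

Q = 257 L/min = 257/60000 = 0.004283 m³/s.
Cross-sectional area A = πD²/4 = π(0.0442)²/4 = 0.001534 m²; mean velocity V = Q/A = 0.004283/0.001534 = 2.792 m/s.
Reynolds number Re = ρVD/μ = 811 · 2.792 · 0.0442 / 0.00217 = 4.611e+04.
Re > 4000 → turbulent. Relative roughness ε/D = 5.8e-05/0.0442 = 0.00131. Haaland: 1/√f = -1.8 log₁₀[(0.00131/3.7)^1.11 + 6.9/4.611e+04] = -1.8 log₁₀[0.000148 + 0.00015] = 6.347, so f = 0.02482.
Darcy-Weisbach: ΔP = f(L/D)(ρV²/2) = 0.02482·(23.7/0.0442)·(811·2.792²/2) = 0.02482·536.2·3160 = 4.206e+04 Pa.
ΔP = 4.206e+04 Pa = 42.1 kPa.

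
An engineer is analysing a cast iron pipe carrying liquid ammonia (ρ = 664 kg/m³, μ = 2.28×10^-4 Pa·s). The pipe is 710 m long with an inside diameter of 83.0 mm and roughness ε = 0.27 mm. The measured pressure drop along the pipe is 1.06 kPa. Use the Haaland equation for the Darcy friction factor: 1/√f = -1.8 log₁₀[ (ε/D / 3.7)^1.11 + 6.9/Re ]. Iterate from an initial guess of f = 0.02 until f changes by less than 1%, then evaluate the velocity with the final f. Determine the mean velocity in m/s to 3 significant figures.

V ≈ 0.111 m/s

Rearranging Darcy-Weisbach: V = √(2·ΔP·D/(f·L·ρ)). With ε/D = 0.00027/0.083 = 0.00325, iterate starting from f = 0.02:
  f = 0.02 → V = √(2·1060·0.083/(0.02·710·664)) = 0.1366 m/s; Re = ρVD/μ = 3.302e+04; f → 0.02992
  f = 0.02992 → V = 0.1117 m/s; Re = 2.7e+04; f → 0.03053
  f = 0.03053 → V = 0.1106 m/s; Re = 2.673e+04; f → 0.03056
Converged (Δf/f < 1%). With the final f = 0.03056: V = √(2·1060·0.083/(0.03056·710·664)) = 0.1105 m/s.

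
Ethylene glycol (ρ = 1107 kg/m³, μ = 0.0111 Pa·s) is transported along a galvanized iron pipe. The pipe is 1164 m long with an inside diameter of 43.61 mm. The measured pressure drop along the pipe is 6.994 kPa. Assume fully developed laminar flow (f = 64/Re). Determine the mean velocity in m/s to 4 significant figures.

For laminar flow, f = 64/Re with Re = ρVD/μ, so Darcy-Weisbach reduces to ΔP = 32μLV/D². Solving for V: V = ΔP·D²/(32μL) = 6994·(0.04361)²/(32·0.0111·1164) = 0.03217 m/s.
Check: Re = ρVD/μ = 1107·0.03217·0.04361/0.0111 = 139.9 < 2300, so the laminar assumption holds.

V ≈ 0.03217 m/s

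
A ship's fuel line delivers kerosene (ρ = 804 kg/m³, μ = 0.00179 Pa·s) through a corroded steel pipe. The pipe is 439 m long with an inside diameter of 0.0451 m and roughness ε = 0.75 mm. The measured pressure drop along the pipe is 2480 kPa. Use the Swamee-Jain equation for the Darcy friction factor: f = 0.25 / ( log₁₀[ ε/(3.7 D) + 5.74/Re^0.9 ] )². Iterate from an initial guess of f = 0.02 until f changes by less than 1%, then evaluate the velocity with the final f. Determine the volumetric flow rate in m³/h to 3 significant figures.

Q ≈ 21.3 m³/h

Rearranging Darcy-Weisbach: V = √(2·ΔP·D/(f·L·ρ)). With ε/D = 0.00075/0.0451 = 0.0166, iterate starting from f = 0.02:
  f = 0.02 → V = √(2·2.48e+06·0.0451/(0.02·439·804)) = 5.629 m/s; Re = ρVD/μ = 1.14e+05; f → 0.04597
  f = 0.04597 → V = 3.713 m/s; Re = 7.522e+04; f → 0.04624
Converged (Δf/f < 1%). With the final f = 0.04624: V = √(2·2.48e+06·0.0451/(0.04624·439·804)) = 3.702 m/s.
Q = V·A = 3.702·(π/4·0.0451²) = 0.005914 m³/s = 21.3 m³/h.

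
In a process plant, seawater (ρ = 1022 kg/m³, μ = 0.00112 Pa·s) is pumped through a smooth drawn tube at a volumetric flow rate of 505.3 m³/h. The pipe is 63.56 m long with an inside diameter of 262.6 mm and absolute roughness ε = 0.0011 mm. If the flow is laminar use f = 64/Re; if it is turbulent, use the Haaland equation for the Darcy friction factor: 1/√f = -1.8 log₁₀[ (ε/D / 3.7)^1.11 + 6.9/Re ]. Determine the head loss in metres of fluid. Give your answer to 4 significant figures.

Q = 505.3 m³/h = 505.3/3600 = 0.1404 m³/s.
Cross-sectional area A = πD²/4 = π(0.2626)²/4 = 0.05416 m²; mean velocity V = Q/A = 0.1404/0.05416 = 2.592 m/s.
Reynolds number Re = ρVD/μ = 1022 · 2.592 · 0.2626 / 0.00112 = 6.21e+05.
Re > 4000 → turbulent. Relative roughness ε/D = 1.1e-06/0.2626 = 4.19e-06. Haaland: 1/√f = -1.8 log₁₀[(4.19e-06/3.7)^1.11 + 6.9/6.21e+05] = -1.8 log₁₀[2.51e-07 + 1.11e-05] = 8.9, so f = 0.01262.
Darcy-Weisbach: ΔP = f(L/D)(ρV²/2) = 0.01262·(63.56/0.2626)·(1022·2.592²/2) = 0.01262·242·3432 = 1.049e+04 Pa.
Head loss h_f = ΔP/(ρg) = 1.049e+04/(1022·9.81) = 1.046 m.

h_f ≈ 1.046 m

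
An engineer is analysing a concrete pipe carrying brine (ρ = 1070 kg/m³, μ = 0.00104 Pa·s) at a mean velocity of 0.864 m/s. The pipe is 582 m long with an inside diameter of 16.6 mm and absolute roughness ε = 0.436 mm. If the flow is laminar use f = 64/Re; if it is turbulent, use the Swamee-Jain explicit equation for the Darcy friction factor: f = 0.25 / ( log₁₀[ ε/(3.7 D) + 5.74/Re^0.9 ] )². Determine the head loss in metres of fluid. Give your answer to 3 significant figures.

h_f ≈ 76.3 m

Reynolds number Re = ρVD/μ = 1070 · 0.864 · 0.0166 / 0.00104 = 1.476e+04.
Re > 4000 → turbulent. Relative roughness ε/D = 0.000436/0.0166 = 0.0263. Swamee-Jain: f = 0.25/(log₁₀[0.0263/3.7 + 5.74/1.476e+04^0.9])² = 0.25/(log₁₀[0.0071 + 0.00102])² = 0.25/(-2.091)² = 0.05719.
Darcy-Weisbach: ΔP = f(L/D)(ρV²/2) = 0.05719·(582/0.0166)·(1070·0.864²/2) = 0.05719·3.506e+04·399.4 = 8.008e+05 Pa.
Head loss h_f = ΔP/(ρg) = 8.008e+05/(1070·9.81) = 76.3 m.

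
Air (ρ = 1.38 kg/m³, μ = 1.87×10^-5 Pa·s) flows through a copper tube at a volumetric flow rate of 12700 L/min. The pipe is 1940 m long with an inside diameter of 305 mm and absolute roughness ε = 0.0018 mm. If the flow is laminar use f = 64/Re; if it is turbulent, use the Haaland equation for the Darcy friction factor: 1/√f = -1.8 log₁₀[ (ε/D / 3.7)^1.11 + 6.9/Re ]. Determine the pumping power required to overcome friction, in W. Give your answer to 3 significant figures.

Q = 12700 L/min = 12700/60000 = 0.2117 m³/s.
Cross-sectional area A = πD²/4 = π(0.305)²/4 = 0.07306 m²; mean velocity V = Q/A = 0.2117/0.07306 = 2.897 m/s.
Reynolds number Re = ρVD/μ = 1.38 · 2.897 · 0.305 / 1.87e-05 = 6.521e+04.
Re > 4000 → turbulent. Relative roughness ε/D = 1.8e-06/0.305 = 5.9e-06. Haaland: 1/√f = -1.8 log₁₀[(5.9e-06/3.7)^1.11 + 6.9/6.521e+04] = -1.8 log₁₀[3.67e-07 + 0.000106] = 7.153, so f = 0.01954.
Darcy-Weisbach: ΔP = f(L/D)(ρV²/2) = 0.01954·(1940/0.305)·(1.38·2.897²/2) = 0.01954·6361·5.791 = 719.9 Pa.
Pumping power P = QΔP = 0.2117·719.9 = 152.4 W = 152 W.

P ≈ 152 W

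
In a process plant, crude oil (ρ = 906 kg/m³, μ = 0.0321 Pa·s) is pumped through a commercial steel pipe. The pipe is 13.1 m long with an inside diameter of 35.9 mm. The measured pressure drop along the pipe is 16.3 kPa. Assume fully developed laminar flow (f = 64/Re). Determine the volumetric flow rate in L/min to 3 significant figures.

Q ≈ 94.8 L/min

For laminar flow, f = 64/Re with Re = ρVD/μ, so Darcy-Weisbach reduces to ΔP = 32μLV/D². Solving for V: V = ΔP·D²/(32μL) = 1.63e+04·(0.0359)²/(32·0.0321·13.1) = 1.561 m/s.
Check: Re = ρVD/μ = 906·1.561·0.0359/0.0321 = 1582 < 2300, so the laminar assumption holds.
Q = V·A = 1.561·(π/4·0.0359²) = 0.00158 m³/s = 94.8 L/min.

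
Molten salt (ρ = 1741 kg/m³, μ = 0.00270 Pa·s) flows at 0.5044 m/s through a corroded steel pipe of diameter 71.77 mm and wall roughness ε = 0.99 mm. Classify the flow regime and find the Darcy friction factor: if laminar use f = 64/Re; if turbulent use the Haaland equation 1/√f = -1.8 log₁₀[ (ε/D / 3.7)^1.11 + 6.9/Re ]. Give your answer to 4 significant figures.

f ≈ 0.04441

Re = ρVD/μ = 1741·0.5044·0.07177/0.0027 = 2.334e+04.
Re > 4000 → turbulent. ε/D = 0.00099/0.07177 = 0.0138; Haaland: 1/√f = -1.8 log₁₀[0.00202 + 0.000296] = 4.745, so f = 0.04441.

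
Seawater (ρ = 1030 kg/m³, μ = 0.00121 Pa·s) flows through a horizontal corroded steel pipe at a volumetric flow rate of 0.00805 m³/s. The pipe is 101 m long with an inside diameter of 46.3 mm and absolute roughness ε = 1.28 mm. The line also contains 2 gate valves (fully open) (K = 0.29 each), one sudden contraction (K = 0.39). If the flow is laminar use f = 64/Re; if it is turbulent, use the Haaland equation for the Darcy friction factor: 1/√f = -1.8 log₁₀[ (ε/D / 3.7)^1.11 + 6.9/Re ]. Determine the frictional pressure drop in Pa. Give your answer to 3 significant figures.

Cross-sectional area A = πD²/4 = π(0.0463)²/4 = 0.001684 m²; mean velocity V = Q/A = 0.00805/0.001684 = 4.781 m/s.
Reynolds number Re = ρVD/μ = 1030 · 4.781 · 0.0463 / 0.00121 = 1.884e+05.
Re > 4000 → turbulent. Relative roughness ε/D = 0.00128/0.0463 = 0.0276. Haaland: 1/√f = -1.8 log₁₀[(0.0276/3.7)^1.11 + 6.9/1.884e+05] = -1.8 log₁₀[0.00436 + 3.66e-05] = 4.242, so f = 0.05556.
Total minor-loss coefficient ΣK = 2·0.29 + 1·0.39 = 0.97.
ΔP = [f·L/D + ΣK]·(ρV²/2) = [0.05556·101/0.0463 + 0.97]·(1030·4.781²/2) = [121.2 + 0.97]·1.177e+04 = 1.438e+06 Pa.

ΔP ≈ 1.44×10^6 Pa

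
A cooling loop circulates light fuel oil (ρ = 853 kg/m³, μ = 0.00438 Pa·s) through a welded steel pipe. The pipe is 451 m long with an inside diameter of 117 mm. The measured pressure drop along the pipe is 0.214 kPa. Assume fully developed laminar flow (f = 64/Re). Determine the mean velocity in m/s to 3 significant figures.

For laminar flow, f = 64/Re with Re = ρVD/μ, so Darcy-Weisbach reduces to ΔP = 32μLV/D². Solving for V: V = ΔP·D²/(32μL) = 214·(0.117)²/(32·0.00438·451) = 0.04634 m/s.
Check: Re = ρVD/μ = 853·0.04634·0.117/0.00438 = 1056 < 2300, so the laminar assumption holds.

V ≈ 0.0463 m/s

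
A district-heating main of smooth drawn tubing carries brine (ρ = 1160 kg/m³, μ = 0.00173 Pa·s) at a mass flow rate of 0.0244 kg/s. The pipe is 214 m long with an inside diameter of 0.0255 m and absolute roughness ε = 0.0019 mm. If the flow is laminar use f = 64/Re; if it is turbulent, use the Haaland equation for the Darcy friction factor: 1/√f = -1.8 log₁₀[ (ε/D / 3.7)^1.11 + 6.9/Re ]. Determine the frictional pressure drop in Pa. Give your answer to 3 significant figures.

ΔP ≈ 750 Pa

A = πD²/4 = π(0.0255)²/4 = 0.0005107 m²; mean velocity V = ṁ/(ρA) = 0.0244/(1160 · 0.0005107) = 0.04119 m/s.
Reynolds number Re = ρVD/μ = 1160 · 0.04119 · 0.0255 / 0.00173 = 704.2.
Re < 2300 → laminar flow, so f = 64/Re = 64/704.2 = 0.09088 (the turbulent correlation is not needed).
Darcy-Weisbach: ΔP = f(L/D)(ρV²/2) = 0.09088·(214/0.0255)·(1160·0.04119²/2) = 0.09088·8392·0.9839 = 750.4 Pa.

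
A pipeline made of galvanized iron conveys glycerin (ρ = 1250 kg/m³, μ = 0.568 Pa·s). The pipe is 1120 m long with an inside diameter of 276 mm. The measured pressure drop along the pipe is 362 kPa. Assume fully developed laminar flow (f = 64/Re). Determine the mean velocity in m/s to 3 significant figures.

For laminar flow, f = 64/Re with Re = ρVD/μ, so Darcy-Weisbach reduces to ΔP = 32μLV/D². Solving for V: V = ΔP·D²/(32μL) = 3.62e+05·(0.276)²/(32·0.568·1120) = 1.355 m/s.
Check: Re = ρVD/μ = 1250·1.355·0.276/0.568 = 822.8 < 2300, so the laminar assumption holds.

V ≈ 1.35 m/s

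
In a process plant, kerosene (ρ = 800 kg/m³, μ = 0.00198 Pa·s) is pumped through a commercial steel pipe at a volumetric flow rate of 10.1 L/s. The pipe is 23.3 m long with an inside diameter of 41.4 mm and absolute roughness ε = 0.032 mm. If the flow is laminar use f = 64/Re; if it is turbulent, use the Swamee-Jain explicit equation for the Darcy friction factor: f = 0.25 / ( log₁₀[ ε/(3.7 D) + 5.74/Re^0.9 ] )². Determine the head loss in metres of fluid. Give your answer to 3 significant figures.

Q = 10.1 L/s = 10.1/1000 = 0.0101 m³/s.
Cross-sectional area A = πD²/4 = π(0.0414)²/4 = 0.001346 m²; mean velocity V = Q/A = 0.0101/0.001346 = 7.503 m/s.
Reynolds number Re = ρVD/μ = 800 · 7.503 · 0.0414 / 0.00198 = 1.255e+05.
Re > 4000 → turbulent. Relative roughness ε/D = 3.2e-05/0.0414 = 0.000773. Swamee-Jain: f = 0.25/(log₁₀[0.000773/3.7 + 5.74/1.255e+05^0.9])² = 0.25/(log₁₀[0.000209 + 0.000148])² = 0.25/(-3.448)² = 0.02103.
Darcy-Weisbach: ΔP = f(L/D)(ρV²/2) = 0.02103·(23.3/0.0414)·(800·7.503²/2) = 0.02103·562.8·2.252e+04 = 2.666e+05 Pa.
Head loss h_f = ΔP/(ρg) = 2.666e+05/(800·9.81) = 34.0 m.

h_f ≈ 34.0 m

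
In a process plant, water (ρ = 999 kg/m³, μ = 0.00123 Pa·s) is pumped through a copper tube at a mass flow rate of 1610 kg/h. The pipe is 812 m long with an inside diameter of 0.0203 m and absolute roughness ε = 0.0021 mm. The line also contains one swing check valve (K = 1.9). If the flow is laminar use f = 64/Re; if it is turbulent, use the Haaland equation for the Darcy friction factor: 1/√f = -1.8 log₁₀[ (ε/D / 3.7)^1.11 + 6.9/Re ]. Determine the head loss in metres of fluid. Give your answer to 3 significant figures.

ṁ = 1610 kg/h = 1610/3600 = 0.4472 kg/s.
A = πD²/4 = π(0.0203)²/4 = 0.0003237 m²; mean velocity V = ṁ/(ρA) = 0.4472/(999 · 0.0003237) = 1.383 m/s.
Reynolds number Re = ρVD/μ = 999 · 1.383 · 0.0203 / 0.00123 = 2.281e+04.
Re > 4000 → turbulent. Relative roughness ε/D = 2.1e-06/0.0203 = 0.000103. Haaland: 1/√f = -1.8 log₁₀[(0.000103/3.7)^1.11 + 6.9/2.281e+04] = -1.8 log₁₀[8.82e-06 + 0.000303] = 6.312, so f = 0.0251.
Total minor-loss coefficient ΣK = 1·1.9 = 1.9.
ΔP = [f·L/D + ΣK]·(ρV²/2) = [0.0251·812/0.0203 + 1.9]·(999·1.383²/2) = [1004 + 1.9]·955.6 = 9.612e+05 Pa.
Head loss h_f = ΔP/(ρg) = 9.612e+05/(999·9.81) = 98.1 m.

h_f ≈ 98.1 m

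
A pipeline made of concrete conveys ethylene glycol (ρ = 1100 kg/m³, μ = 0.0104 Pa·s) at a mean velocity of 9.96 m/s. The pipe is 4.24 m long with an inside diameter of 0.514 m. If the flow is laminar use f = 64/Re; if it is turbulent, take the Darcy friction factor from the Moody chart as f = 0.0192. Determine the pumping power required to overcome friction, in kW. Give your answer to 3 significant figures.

P ≈ 17.9 kW

Reynolds number Re = ρVD/μ = 1100 · 9.96 · 0.514 / 0.0104 = 5.415e+05.
Re > 4000 → turbulent; use the Moody-chart value f = 0.0192.
Darcy-Weisbach: ΔP = f(L/D)(ρV²/2) = 0.0192·(4.24/0.514)·(1100·9.96²/2) = 0.0192·8.249·5.456e+04 = 8641 Pa.
Q = V·A = 9.96·0.2075 = 2.067 m³/s.
Pumping power P = QΔP = 2.067·8641 = 17860 W = 17.9 kW.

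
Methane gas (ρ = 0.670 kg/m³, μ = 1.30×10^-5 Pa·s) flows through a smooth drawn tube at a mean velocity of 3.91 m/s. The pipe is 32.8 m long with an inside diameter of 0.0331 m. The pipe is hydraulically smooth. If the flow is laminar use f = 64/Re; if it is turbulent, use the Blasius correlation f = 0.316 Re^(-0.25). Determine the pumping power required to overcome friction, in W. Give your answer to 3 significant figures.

Reynolds number Re = ρVD/μ = 0.67 · 3.91 · 0.0331 / 1.3e-05 = 6670.
Re > 4000 → turbulent. Smooth-pipe (Blasius): f = 0.316 Re^(-0.25) = 0.316/(6670)^0.25 = 0.03497.
Darcy-Weisbach: ΔP = f(L/D)(ρV²/2) = 0.03497·(32.8/0.0331)·(0.67·3.91²/2) = 0.03497·990.9·5.122 = 177.5 Pa.
Q = V·A = 3.91·0.0008605 = 0.003365 m³/s.
Pumping power P = QΔP = 0.003365·177.5 = 0.5971 W = 0.597 W.

P ≈ 0.597 W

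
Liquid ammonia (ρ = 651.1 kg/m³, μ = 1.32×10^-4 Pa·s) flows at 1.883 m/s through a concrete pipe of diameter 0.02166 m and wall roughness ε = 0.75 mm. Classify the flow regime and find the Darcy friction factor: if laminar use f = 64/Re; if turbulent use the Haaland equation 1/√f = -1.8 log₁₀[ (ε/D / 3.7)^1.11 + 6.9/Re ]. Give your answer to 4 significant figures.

Re = ρVD/μ = 651.1·1.883·0.02166/0.000132 = 2.012e+05.
Re > 4000 → turbulent. ε/D = 0.00075/0.02166 = 0.0346; Haaland: 1/√f = -1.8 log₁₀[0.0056 + 3.43e-05] = 4.049, so f = 0.061.

f ≈ 0.06100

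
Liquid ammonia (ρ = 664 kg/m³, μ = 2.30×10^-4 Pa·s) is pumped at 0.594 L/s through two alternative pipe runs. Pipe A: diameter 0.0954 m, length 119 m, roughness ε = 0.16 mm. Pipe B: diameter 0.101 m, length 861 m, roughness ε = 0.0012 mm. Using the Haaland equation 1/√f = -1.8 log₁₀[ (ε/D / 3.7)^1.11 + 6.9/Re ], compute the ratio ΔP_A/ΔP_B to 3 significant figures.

ΔP_A/ΔP_B ≈ 0.206

Pipe A: V = Q/A = 0.000594/0.007148 = 0.0831 m/s; Re = 2.289e+04; ε/D = 0.00168; Haaland → f = 0.02826; ΔP_A = f(L/D)(ρV²/2) = 80.82 Pa.
Pipe B: V = Q/A = 0.000594/0.008012 = 0.07414 m/s; Re = 2.162e+04; ε/D = 1.19e-05; Haaland → f = 0.02527; ΔP_B = f(L/D)(ρV²/2) = 393.1 Pa.
ΔP_A/ΔP_B = 80.82/393.1 = 0.206.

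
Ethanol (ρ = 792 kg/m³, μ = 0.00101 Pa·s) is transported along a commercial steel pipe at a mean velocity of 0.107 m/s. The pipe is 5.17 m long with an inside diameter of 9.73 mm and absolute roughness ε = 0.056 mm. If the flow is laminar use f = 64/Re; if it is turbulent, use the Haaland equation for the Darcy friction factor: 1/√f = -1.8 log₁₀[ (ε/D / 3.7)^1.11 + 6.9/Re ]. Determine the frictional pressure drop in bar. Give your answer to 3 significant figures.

Reynolds number Re = ρVD/μ = 792 · 0.107 · 0.00973 / 0.00101 = 816.4.
Re < 2300 → laminar flow, so f = 64/Re = 64/816.4 = 0.07839 (the turbulent correlation is not needed).
Darcy-Weisbach: ΔP = f(L/D)(ρV²/2) = 0.07839·(5.17/0.00973)·(792·0.107²/2) = 0.07839·531.3·4.534 = 188.9 Pa.
ΔP = 188.9 Pa = 0.00189 bar.

ΔP ≈ 0.00189 bar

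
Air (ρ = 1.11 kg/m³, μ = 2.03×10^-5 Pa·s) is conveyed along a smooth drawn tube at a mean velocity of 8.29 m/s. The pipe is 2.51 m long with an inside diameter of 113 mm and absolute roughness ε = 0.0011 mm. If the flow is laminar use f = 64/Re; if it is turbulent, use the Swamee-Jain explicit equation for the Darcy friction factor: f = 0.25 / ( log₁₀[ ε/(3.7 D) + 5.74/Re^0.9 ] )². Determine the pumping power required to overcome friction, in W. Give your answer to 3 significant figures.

P ≈ 1.46 W

Reynolds number Re = ρVD/μ = 1.11 · 8.29 · 0.113 / 2.03e-05 = 5.122e+04.
Re > 4000 → turbulent. Relative roughness ε/D = 1.1e-06/0.113 = 9.73e-06. Swamee-Jain: f = 0.25/(log₁₀[9.73e-06/3.7 + 5.74/5.122e+04^0.9])² = 0.25/(log₁₀[2.63e-06 + 0.000331])² = 0.25/(-3.476)² = 0.02069.
Darcy-Weisbach: ΔP = f(L/D)(ρV²/2) = 0.02069·(2.51/0.113)·(1.11·8.29²/2) = 0.02069·22.21·38.14 = 17.53 Pa.
Q = V·A = 8.29·0.01003 = 0.08314 m³/s.
Pumping power P = QΔP = 0.08314·17.53 = 1.457 W = 1.46 W.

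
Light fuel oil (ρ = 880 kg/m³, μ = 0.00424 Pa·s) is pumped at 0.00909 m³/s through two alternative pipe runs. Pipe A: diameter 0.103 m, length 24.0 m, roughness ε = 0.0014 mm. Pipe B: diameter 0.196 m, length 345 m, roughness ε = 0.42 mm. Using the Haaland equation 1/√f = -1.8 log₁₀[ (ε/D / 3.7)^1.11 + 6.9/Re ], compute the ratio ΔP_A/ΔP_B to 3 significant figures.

ΔP_A/ΔP_B ≈ 1.33

Pipe A: V = Q/A = 0.00909/0.008332 = 1.091 m/s; Re = 2.332e+04; ε/D = 1.36e-05; Haaland → f = 0.0248; ΔP_A = f(L/D)(ρV²/2) = 3026 Pa.
Pipe B: V = Q/A = 0.00909/0.03017 = 0.3013 m/s; Re = 1.226e+04; ε/D = 0.00214; Haaland → f = 0.03238; ΔP_B = f(L/D)(ρV²/2) = 2276 Pa.
ΔP_A/ΔP_B = 3026/2276 = 1.33.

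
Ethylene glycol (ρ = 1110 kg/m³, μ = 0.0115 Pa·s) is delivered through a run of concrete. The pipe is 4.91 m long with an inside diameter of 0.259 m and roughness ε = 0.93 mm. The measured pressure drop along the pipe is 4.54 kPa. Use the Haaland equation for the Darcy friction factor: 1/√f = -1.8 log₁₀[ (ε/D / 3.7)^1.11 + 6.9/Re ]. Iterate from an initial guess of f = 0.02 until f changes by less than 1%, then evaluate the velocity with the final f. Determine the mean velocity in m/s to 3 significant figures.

Rearranging Darcy-Weisbach: V = √(2·ΔP·D/(f·L·ρ)). With ε/D = 0.00093/0.259 = 0.00359, iterate starting from f = 0.02:
  f = 0.02 → V = √(2·4540·0.259/(0.02·4.91·1110)) = 4.645 m/s; Re = ρVD/μ = 1.161e+05; f → 0.0285
  f = 0.0285 → V = 3.891 m/s; Re = 9.727e+04; f → 0.02867
Converged (Δf/f < 1%). With the final f = 0.02867: V = √(2·4540·0.259/(0.02867·4.91·1110)) = 3.88 m/s.

V ≈ 3.88 m/s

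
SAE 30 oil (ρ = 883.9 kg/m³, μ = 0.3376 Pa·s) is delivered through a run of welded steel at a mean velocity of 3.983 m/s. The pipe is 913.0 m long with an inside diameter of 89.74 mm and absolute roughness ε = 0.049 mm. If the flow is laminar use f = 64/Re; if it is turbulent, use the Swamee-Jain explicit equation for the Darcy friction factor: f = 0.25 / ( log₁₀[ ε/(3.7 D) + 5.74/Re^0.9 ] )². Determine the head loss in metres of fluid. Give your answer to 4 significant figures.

h_f ≈ 562.6 m

Reynolds number Re = ρVD/μ = 883.9 · 3.983 · 0.08974 / 0.338 = 935.8.
Re < 2300 → laminar flow, so f = 64/Re = 64/935.8 = 0.06839 (the turbulent correlation is not needed).
Darcy-Weisbach: ΔP = f(L/D)(ρV²/2) = 0.06839·(913/0.08974)·(883.9·3.983²/2) = 0.06839·1.017e+04·7011 = 4.878e+06 Pa.
Head loss h_f = ΔP/(ρg) = 4.878e+06/(883.9·9.81) = 562.6 m.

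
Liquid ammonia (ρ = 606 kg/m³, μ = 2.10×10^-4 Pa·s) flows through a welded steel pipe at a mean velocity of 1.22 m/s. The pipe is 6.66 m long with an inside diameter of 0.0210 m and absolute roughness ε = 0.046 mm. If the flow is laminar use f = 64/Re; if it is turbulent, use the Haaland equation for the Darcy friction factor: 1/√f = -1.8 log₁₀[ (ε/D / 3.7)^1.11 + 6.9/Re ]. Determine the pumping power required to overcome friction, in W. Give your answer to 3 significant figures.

Reynolds number Re = ρVD/μ = 606 · 1.22 · 0.021 / 0.00021 = 7.393e+04.
Re > 4000 → turbulent. Relative roughness ε/D = 4.6e-05/0.021 = 0.00219. Haaland: 1/√f = -1.8 log₁₀[(0.00219/3.7)^1.11 + 6.9/7.393e+04] = -1.8 log₁₀[0.000261 + 9.33e-05] = 6.21, so f = 0.02593.
Darcy-Weisbach: ΔP = f(L/D)(ρV²/2) = 0.02593·(6.66/0.021)·(606·1.22²/2) = 0.02593·317.1·451 = 3709 Pa.
Q = V·A = 1.22·0.0003464 = 0.0004226 m³/s.
Pumping power P = QΔP = 0.0004226·3709 = 1.567 W = 1.57 W.

P ≈ 1.57 W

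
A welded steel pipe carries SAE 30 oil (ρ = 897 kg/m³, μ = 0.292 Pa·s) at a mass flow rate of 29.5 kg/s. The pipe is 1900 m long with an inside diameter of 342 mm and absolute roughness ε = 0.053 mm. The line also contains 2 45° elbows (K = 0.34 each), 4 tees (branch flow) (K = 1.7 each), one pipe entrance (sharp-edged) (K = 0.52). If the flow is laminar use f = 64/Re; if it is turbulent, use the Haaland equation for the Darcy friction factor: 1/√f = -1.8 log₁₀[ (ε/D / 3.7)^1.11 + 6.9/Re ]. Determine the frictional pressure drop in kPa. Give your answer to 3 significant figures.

A = πD²/4 = π(0.342)²/4 = 0.09186 m²; mean velocity V = ṁ/(ρA) = 29.5/(897 · 0.09186) = 0.358 m/s.
Reynolds number Re = ρVD/μ = 897 · 0.358 · 0.342 / 0.292 = 376.1.
Re < 2300 → laminar flow, so f = 64/Re = 64/376.1 = 0.1702 (the turbulent correlation is not needed).
Total minor-loss coefficient ΣK = 2·0.34 + 4·1.7 + 1·0.52 = 8.
ΔP = [f·L/D + ΣK]·(ρV²/2) = [0.1702·1900/0.342 + 8]·(897·0.358²/2) = [945.3 + 8]·57.48 = 5.48e+04 Pa.
ΔP = 5.48e+04 Pa = 54.8 kPa.

ΔP ≈ 54.8 kPa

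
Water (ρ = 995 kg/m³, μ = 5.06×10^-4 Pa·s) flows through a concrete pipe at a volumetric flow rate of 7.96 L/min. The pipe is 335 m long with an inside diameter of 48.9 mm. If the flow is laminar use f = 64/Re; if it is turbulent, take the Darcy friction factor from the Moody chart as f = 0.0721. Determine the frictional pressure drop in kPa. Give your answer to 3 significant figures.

ΔP ≈ 1.23 kPa

Q = 7.96 L/min = 7.96/60000 = 0.0001327 m³/s.
Cross-sectional area A = πD²/4 = π(0.0489)²/4 = 0.001878 m²; mean velocity V = Q/A = 0.0001327/0.001878 = 0.07064 m/s.
Reynolds number Re = ρVD/μ = 995 · 0.07064 · 0.0489 / 0.000506 = 6793.
Re > 4000 → turbulent; use the Moody-chart value f = 0.0721.
Darcy-Weisbach: ΔP = f(L/D)(ρV²/2) = 0.0721·(335/0.0489)·(995·0.07064²/2) = 0.0721·6851·2.483 = 1226 Pa.
ΔP = 1226 Pa = 1.23 kPa.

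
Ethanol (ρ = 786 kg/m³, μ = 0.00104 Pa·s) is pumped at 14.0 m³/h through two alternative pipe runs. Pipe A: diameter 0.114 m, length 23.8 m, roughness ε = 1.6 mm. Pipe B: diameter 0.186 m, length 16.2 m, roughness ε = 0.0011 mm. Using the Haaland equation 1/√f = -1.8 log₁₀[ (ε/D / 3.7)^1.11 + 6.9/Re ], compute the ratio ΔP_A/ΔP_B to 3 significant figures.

ΔP_A/ΔP_B ≈ 29.1

Pipe A: V = Q/A = 0.003889/0.01021 = 0.381 m/s; Re = 3.283e+04; ε/D = 0.014; Haaland → f = 0.04412; ΔP_A = f(L/D)(ρV²/2) = 525.4 Pa.
Pipe B: V = Q/A = 0.003889/0.02717 = 0.1431 m/s; Re = 2.012e+04; ε/D = 5.91e-06; Haaland → f = 0.02572; ΔP_B = f(L/D)(ρV²/2) = 18.03 Pa.
ΔP_A/ΔP_B = 525.4/18.03 = 29.1.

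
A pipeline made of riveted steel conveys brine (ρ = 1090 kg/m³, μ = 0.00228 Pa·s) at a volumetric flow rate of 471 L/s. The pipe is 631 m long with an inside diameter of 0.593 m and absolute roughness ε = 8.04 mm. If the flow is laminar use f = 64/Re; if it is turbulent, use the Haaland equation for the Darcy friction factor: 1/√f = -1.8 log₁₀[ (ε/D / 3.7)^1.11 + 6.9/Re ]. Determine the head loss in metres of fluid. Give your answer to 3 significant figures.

Q = 471 L/s = 471/1000 = 0.471 m³/s.
Cross-sectional area A = πD²/4 = π(0.593)²/4 = 0.2762 m²; mean velocity V = Q/A = 0.471/0.2762 = 1.705 m/s.
Reynolds number Re = ρVD/μ = 1090 · 1.705 · 0.593 / 0.00228 = 4.835e+05.
Re > 4000 → turbulent. Relative roughness ε/D = 0.00804/0.593 = 0.0136. Haaland: 1/√f = -1.8 log₁₀[(0.0136/3.7)^1.11 + 6.9/4.835e+05] = -1.8 log₁₀[0.00198 + 1.43e-05] = 4.862, so f = 0.04231.
Darcy-Weisbach: ΔP = f(L/D)(ρV²/2) = 0.04231·(631/0.593)·(1090·1.705²/2) = 0.04231·1064·1585 = 7.136e+04 Pa.
Head loss h_f = ΔP/(ρg) = 7.136e+04/(1090·9.81) = 6.67 m.

h_f ≈ 6.67 m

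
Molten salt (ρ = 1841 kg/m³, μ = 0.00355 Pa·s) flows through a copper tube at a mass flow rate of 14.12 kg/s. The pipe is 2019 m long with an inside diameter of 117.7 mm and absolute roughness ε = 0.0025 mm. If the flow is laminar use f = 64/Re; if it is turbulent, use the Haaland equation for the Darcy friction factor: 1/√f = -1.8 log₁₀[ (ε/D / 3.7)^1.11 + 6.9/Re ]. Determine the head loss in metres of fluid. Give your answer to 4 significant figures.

A = πD²/4 = π(0.1177)²/4 = 0.01088 m²; mean velocity V = ṁ/(ρA) = 14.12/(1841 · 0.01088) = 0.7049 m/s.
Reynolds number Re = ρVD/μ = 1841 · 0.7049 · 0.1177 / 0.00355 = 4.303e+04.
Re > 4000 → turbulent. Relative roughness ε/D = 2.5e-06/0.1177 = 2.12e-05. Haaland: 1/√f = -1.8 log₁₀[(2.12e-05/3.7)^1.11 + 6.9/4.303e+04] = -1.8 log₁₀[1.52e-06 + 0.00016] = 6.823, so f = 0.02148.
Darcy-Weisbach: ΔP = f(L/D)(ρV²/2) = 0.02148·(2019/0.1177)·(1841·0.7049²/2) = 0.02148·1.715e+04·457.4 = 1.685e+05 Pa.
Head loss h_f = ΔP/(ρg) = 1.685e+05/(1841·9.81) = 9.331 m.

h_f ≈ 9.331 m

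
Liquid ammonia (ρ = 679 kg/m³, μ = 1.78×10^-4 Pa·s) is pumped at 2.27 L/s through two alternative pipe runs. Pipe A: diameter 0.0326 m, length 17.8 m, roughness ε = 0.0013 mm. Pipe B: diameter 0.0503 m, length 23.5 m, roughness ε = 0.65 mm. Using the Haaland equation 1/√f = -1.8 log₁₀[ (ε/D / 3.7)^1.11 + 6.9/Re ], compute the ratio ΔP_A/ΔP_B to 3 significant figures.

ΔP_A/ΔP_B ≈ 2.29

Pipe A: V = Q/A = 0.00227/0.0008347 = 2.72 m/s; Re = 3.382e+05; ε/D = 3.99e-05; Haaland → f = 0.0144; ΔP_A = f(L/D)(ρV²/2) = 1.974e+04 Pa.
Pipe B: V = Q/A = 0.00227/0.001987 = 1.142 m/s; Re = 2.192e+05; ε/D = 0.0129; Haaland → f = 0.04172; ΔP_B = f(L/D)(ρV²/2) = 8636 Pa.
ΔP_A/ΔP_B = 1.974e+04/8636 = 2.29.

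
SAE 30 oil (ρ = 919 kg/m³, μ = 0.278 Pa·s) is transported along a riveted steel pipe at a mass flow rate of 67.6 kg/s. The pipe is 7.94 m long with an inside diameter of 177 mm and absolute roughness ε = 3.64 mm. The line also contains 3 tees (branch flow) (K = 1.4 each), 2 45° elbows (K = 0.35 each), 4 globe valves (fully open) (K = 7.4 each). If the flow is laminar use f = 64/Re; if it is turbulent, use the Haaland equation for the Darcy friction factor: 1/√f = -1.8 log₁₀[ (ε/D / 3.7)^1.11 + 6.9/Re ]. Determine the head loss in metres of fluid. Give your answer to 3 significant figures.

h_f ≈ 16.5 m

A = πD²/4 = π(0.177)²/4 = 0.02461 m²; mean velocity V = ṁ/(ρA) = 67.6/(919 · 0.02461) = 2.989 m/s.
Reynolds number Re = ρVD/μ = 919 · 2.989 · 0.177 / 0.278 = 1749.
Re < 2300 → laminar flow, so f = 64/Re = 64/1749 = 0.03659 (the turbulent correlation is not needed).
Total minor-loss coefficient ΣK = 3·1.4 + 2·0.35 + 4·7.4 = 34.5.
ΔP = [f·L/D + ΣK]·(ρV²/2) = [0.03659·7.94/0.177 + 34.5]·(919·2.989²/2) = [1.641 + 34.5]·4107 = 1.484e+05 Pa.
Head loss h_f = ΔP/(ρg) = 1.484e+05/(919·9.81) = 16.5 m.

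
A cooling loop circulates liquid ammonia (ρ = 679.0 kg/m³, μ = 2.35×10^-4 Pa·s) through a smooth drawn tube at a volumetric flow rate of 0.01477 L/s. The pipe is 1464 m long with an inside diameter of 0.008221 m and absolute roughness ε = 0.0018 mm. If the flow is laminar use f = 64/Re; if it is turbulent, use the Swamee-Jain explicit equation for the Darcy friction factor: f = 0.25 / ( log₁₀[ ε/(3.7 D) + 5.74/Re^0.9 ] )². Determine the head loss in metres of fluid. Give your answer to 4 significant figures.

h_f ≈ 24.70 m

Q = 0.01477 L/s = 0.01477/1000 = 1.477e-05 m³/s.
Cross-sectional area A = πD²/4 = π(0.008221)²/4 = 5.308e-05 m²; mean velocity V = Q/A = 1.477e-05/5.308e-05 = 0.2783 m/s.
Reynolds number Re = ρVD/μ = 679 · 0.2783 · 0.008221 / 0.000235 = 6609.
Re > 4000 → turbulent. Relative roughness ε/D = 1.8e-06/0.008221 = 0.000219. Swamee-Jain: f = 0.25/(log₁₀[0.000219/3.7 + 5.74/6609^0.9])² = 0.25/(log₁₀[5.92e-05 + 0.00209])² = 0.25/(-2.667)² = 0.03514.
Darcy-Weisbach: ΔP = f(L/D)(ρV²/2) = 0.03514·(1464/0.008221)·(679·0.2783²/2) = 0.03514·1.781e+05·26.29 = 1.645e+05 Pa.
Head loss h_f = ΔP/(ρg) = 1.645e+05/(679·9.81) = 24.70 m.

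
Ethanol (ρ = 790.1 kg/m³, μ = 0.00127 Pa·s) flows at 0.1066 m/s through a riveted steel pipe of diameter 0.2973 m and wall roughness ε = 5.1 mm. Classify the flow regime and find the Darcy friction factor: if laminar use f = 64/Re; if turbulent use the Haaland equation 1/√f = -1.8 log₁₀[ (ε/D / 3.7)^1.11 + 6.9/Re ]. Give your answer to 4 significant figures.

f ≈ 0.04803

Re = ρVD/μ = 790.1·0.1066·0.2973/0.00127 = 1.972e+04.
Re > 4000 → turbulent. ε/D = 0.0051/0.2973 = 0.0172; Haaland: 1/√f = -1.8 log₁₀[0.00257 + 0.00035] = 4.563, so f = 0.04803.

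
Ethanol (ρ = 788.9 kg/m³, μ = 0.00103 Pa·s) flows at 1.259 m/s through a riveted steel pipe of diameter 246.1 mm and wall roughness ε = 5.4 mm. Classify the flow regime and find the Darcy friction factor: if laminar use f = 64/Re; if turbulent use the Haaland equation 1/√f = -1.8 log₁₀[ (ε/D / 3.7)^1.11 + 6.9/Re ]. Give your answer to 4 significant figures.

f ≈ 0.05067

Re = ρVD/μ = 788.9·1.259·0.2461/0.00103 = 2.373e+05.
Re > 4000 → turbulent. ε/D = 0.0054/0.2461 = 0.0219; Haaland: 1/√f = -1.8 log₁₀[0.00337 + 2.91e-05] = 4.443, so f = 0.05067.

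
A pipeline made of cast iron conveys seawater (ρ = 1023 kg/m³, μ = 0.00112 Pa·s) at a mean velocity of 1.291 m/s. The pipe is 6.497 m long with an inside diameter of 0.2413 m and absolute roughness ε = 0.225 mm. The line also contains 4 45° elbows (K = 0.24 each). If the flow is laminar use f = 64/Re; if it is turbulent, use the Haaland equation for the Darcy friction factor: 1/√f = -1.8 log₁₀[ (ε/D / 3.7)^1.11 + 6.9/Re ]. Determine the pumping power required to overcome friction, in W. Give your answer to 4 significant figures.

P ≈ 75.80 W

Reynolds number Re = ρVD/μ = 1023 · 1.291 · 0.2413 / 0.00112 = 2.845e+05.
Re > 4000 → turbulent. Relative roughness ε/D = 0.000225/0.2413 = 0.000932. Haaland: 1/√f = -1.8 log₁₀[(0.000932/3.7)^1.11 + 6.9/2.845e+05] = -1.8 log₁₀[0.000101 + 2.42e-05] = 7.022, so f = 0.02028.
Total minor-loss coefficient ΣK = 4·0.24 = 0.96.
ΔP = [f·L/D + ΣK]·(ρV²/2) = [0.02028·6.497/0.2413 + 0.96]·(1023·1.291²/2) = [0.546 + 0.96]·852.5 = 1284 Pa.
Q = V·A = 1.291·0.04573 = 0.05904 m³/s.
Pumping power P = QΔP = 0.05904·1284 = 75.799 W = 75.80 W.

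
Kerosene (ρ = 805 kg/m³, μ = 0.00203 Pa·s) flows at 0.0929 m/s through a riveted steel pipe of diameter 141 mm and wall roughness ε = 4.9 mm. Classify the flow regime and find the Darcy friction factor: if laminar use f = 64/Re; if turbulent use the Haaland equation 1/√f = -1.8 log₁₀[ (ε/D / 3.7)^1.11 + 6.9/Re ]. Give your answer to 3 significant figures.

f ≈ 0.0663

Re = ρVD/μ = 805·0.0929·0.141/0.00203 = 5194.
Re > 4000 → turbulent. ε/D = 0.0049/0.141 = 0.0348; Haaland: 1/√f = -1.8 log₁₀[0.00562 + 0.00133] = 3.885, so f = 0.06627.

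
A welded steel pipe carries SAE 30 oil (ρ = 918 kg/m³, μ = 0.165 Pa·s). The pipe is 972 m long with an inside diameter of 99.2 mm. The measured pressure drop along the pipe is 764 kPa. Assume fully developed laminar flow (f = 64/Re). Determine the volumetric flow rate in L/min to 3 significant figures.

Q ≈ 679 L/min

For laminar flow, f = 64/Re with Re = ρVD/μ, so Darcy-Weisbach reduces to ΔP = 32μLV/D². Solving for V: V = ΔP·D²/(32μL) = 7.64e+05·(0.0992)²/(32·0.165·972) = 1.465 m/s.
Check: Re = ρVD/μ = 918·1.465·0.0992/0.165 = 808.5 < 2300, so the laminar assumption holds.
Q = V·A = 1.465·(π/4·0.0992²) = 0.01132 m³/s = 679 L/min.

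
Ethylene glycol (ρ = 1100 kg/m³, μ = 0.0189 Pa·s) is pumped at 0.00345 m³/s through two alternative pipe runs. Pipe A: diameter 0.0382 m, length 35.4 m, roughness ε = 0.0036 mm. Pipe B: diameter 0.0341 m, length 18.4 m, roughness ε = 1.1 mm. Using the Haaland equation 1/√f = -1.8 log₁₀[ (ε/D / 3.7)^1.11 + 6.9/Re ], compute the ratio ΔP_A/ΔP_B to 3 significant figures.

ΔP_A/ΔP_B ≈ 0.601

Pipe A: V = Q/A = 0.00345/0.001146 = 3.01 m/s; Re = 6693; ε/D = 9.42e-05; Haaland → f = 0.03468; ΔP_A = f(L/D)(ρV²/2) = 1.602e+05 Pa.
Pipe B: V = Q/A = 0.00345/0.0009133 = 3.778 m/s; Re = 7497; ε/D = 0.0323; Haaland → f = 0.06291; ΔP_B = f(L/D)(ρV²/2) = 2.664e+05 Pa.
ΔP_A/ΔP_B = 1.602e+05/2.664e+05 = 0.601.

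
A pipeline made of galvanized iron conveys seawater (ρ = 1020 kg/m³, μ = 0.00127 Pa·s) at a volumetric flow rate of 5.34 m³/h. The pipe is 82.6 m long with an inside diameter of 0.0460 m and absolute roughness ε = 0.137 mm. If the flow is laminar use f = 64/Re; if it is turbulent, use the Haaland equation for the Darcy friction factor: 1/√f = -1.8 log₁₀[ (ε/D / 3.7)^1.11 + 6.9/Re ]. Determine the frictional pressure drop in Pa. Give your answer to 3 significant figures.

ΔP ≈ 21500 Pa

Q = 5.34 m³/h = 5.34/3600 = 0.001483 m³/s.
Cross-sectional area A = πD²/4 = π(0.046)²/4 = 0.001662 m²; mean velocity V = Q/A = 0.001483/0.001662 = 0.8926 m/s.
Reynolds number Re = ρVD/μ = 1020 · 0.8926 · 0.046 / 0.00127 = 3.298e+04.
Re > 4000 → turbulent. Relative roughness ε/D = 0.000137/0.046 = 0.00298. Haaland: 1/√f = -1.8 log₁₀[(0.00298/3.7)^1.11 + 6.9/3.298e+04] = -1.8 log₁₀[0.000368 + 0.000209] = 5.83, so f = 0.02942.
Darcy-Weisbach: ΔP = f(L/D)(ρV²/2) = 0.02942·(82.6/0.046)·(1020·0.8926²/2) = 0.02942·1796·406.3 = 2.146e+04 Pa.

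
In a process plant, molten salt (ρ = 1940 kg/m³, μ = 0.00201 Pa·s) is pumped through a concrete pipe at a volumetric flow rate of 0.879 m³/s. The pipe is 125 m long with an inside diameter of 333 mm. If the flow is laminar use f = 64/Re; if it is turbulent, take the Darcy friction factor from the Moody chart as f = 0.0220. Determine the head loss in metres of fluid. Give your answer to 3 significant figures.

h_f ≈ 42.9 m

Cross-sectional area A = πD²/4 = π(0.333)²/4 = 0.08709 m²; mean velocity V = Q/A = 0.879/0.08709 = 10.09 m/s.
Reynolds number Re = ρVD/μ = 1940 · 10.09 · 0.333 / 0.00201 = 3.244e+06.
Re > 4000 → turbulent; use the Moody-chart value f = 0.0220.
Darcy-Weisbach: ΔP = f(L/D)(ρV²/2) = 0.022·(125/0.333)·(1940·10.09²/2) = 0.022·375.4·9.881e+04 = 8.16e+05 Pa.
Head loss h_f = ΔP/(ρg) = 8.16e+05/(1940·9.81) = 42.9 m.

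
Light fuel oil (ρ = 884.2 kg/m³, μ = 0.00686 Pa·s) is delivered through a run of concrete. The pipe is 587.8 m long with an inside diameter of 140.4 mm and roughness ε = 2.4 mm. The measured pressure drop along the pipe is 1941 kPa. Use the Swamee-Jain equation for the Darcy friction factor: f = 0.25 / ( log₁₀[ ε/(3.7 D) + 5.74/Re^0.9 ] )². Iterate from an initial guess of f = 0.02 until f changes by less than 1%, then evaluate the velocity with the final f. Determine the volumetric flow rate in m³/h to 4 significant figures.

Rearranging Darcy-Weisbach: V = √(2·ΔP·D/(f·L·ρ)). With ε/D = 0.0024/0.1404 = 0.0171, iterate starting from f = 0.02:
  f = 0.02 → V = √(2·1.941e+06·0.1404/(0.02·587.8·884.2)) = 7.241 m/s; Re = ρVD/μ = 1.31e+05; f → 0.04636
  f = 0.04636 → V = 4.756 m/s; Re = 8.607e+04; f → 0.0466
Converged (Δf/f < 1%). With the final f = 0.0466: V = √(2·1.941e+06·0.1404/(0.0466·587.8·884.2)) = 4.744 m/s.
Q = V·A = 4.744·(π/4·0.1404²) = 0.07344 m³/s = 264.4 m³/h.

Q ≈ 264.4 m³/h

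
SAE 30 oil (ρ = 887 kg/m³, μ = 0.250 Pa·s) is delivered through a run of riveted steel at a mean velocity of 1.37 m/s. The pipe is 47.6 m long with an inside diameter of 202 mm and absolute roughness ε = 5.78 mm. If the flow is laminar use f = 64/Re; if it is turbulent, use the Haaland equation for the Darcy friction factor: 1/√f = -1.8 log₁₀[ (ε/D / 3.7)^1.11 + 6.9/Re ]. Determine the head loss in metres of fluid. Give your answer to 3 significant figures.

Reynolds number Re = ρVD/μ = 887 · 1.37 · 0.202 / 0.25 = 981.9.
Re < 2300 → laminar flow, so f = 64/Re = 64/981.9 = 0.06518 (the turbulent correlation is not needed).
Darcy-Weisbach: ΔP = f(L/D)(ρV²/2) = 0.06518·(47.6/0.202)·(887·1.37²/2) = 0.06518·235.6·832.4 = 1.279e+04 Pa.
Head loss h_f = ΔP/(ρg) = 1.279e+04/(887·9.81) = 1.47 m.

h_f ≈ 1.47 m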